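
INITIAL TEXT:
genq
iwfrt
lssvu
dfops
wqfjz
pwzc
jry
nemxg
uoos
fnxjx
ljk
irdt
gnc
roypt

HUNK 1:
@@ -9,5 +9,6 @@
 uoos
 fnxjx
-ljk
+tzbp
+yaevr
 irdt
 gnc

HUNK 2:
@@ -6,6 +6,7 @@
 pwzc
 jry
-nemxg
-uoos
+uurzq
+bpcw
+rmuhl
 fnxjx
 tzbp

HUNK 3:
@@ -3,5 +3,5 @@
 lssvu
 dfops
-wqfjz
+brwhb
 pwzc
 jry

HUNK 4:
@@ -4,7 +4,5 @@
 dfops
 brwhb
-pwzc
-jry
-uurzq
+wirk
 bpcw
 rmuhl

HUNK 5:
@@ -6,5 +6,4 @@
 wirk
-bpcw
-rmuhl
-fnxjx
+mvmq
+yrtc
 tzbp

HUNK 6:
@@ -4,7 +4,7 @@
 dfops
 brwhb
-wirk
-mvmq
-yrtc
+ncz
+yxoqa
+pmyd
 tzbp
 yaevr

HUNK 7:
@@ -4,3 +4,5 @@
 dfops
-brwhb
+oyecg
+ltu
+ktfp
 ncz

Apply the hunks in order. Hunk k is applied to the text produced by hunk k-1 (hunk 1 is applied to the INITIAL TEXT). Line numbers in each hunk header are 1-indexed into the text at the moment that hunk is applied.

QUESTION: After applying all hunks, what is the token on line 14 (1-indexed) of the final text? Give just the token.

Answer: gnc

Derivation:
Hunk 1: at line 9 remove [ljk] add [tzbp,yaevr] -> 15 lines: genq iwfrt lssvu dfops wqfjz pwzc jry nemxg uoos fnxjx tzbp yaevr irdt gnc roypt
Hunk 2: at line 6 remove [nemxg,uoos] add [uurzq,bpcw,rmuhl] -> 16 lines: genq iwfrt lssvu dfops wqfjz pwzc jry uurzq bpcw rmuhl fnxjx tzbp yaevr irdt gnc roypt
Hunk 3: at line 3 remove [wqfjz] add [brwhb] -> 16 lines: genq iwfrt lssvu dfops brwhb pwzc jry uurzq bpcw rmuhl fnxjx tzbp yaevr irdt gnc roypt
Hunk 4: at line 4 remove [pwzc,jry,uurzq] add [wirk] -> 14 lines: genq iwfrt lssvu dfops brwhb wirk bpcw rmuhl fnxjx tzbp yaevr irdt gnc roypt
Hunk 5: at line 6 remove [bpcw,rmuhl,fnxjx] add [mvmq,yrtc] -> 13 lines: genq iwfrt lssvu dfops brwhb wirk mvmq yrtc tzbp yaevr irdt gnc roypt
Hunk 6: at line 4 remove [wirk,mvmq,yrtc] add [ncz,yxoqa,pmyd] -> 13 lines: genq iwfrt lssvu dfops brwhb ncz yxoqa pmyd tzbp yaevr irdt gnc roypt
Hunk 7: at line 4 remove [brwhb] add [oyecg,ltu,ktfp] -> 15 lines: genq iwfrt lssvu dfops oyecg ltu ktfp ncz yxoqa pmyd tzbp yaevr irdt gnc roypt
Final line 14: gnc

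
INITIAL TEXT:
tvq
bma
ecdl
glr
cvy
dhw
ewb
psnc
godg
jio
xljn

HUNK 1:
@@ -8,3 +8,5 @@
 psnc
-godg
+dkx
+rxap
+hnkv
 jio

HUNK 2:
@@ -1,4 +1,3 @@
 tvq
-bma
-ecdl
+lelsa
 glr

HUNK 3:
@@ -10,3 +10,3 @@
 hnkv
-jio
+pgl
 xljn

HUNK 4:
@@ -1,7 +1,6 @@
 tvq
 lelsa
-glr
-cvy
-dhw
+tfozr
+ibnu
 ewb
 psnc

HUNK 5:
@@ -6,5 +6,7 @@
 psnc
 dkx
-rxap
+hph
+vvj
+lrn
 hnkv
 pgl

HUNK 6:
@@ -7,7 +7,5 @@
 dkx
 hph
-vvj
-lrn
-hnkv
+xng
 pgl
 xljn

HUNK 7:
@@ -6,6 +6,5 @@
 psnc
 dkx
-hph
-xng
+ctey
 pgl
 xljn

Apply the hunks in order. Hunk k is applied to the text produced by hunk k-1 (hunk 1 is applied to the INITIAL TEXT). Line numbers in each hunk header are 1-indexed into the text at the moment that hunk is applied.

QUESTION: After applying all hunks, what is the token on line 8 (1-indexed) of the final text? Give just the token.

Hunk 1: at line 8 remove [godg] add [dkx,rxap,hnkv] -> 13 lines: tvq bma ecdl glr cvy dhw ewb psnc dkx rxap hnkv jio xljn
Hunk 2: at line 1 remove [bma,ecdl] add [lelsa] -> 12 lines: tvq lelsa glr cvy dhw ewb psnc dkx rxap hnkv jio xljn
Hunk 3: at line 10 remove [jio] add [pgl] -> 12 lines: tvq lelsa glr cvy dhw ewb psnc dkx rxap hnkv pgl xljn
Hunk 4: at line 1 remove [glr,cvy,dhw] add [tfozr,ibnu] -> 11 lines: tvq lelsa tfozr ibnu ewb psnc dkx rxap hnkv pgl xljn
Hunk 5: at line 6 remove [rxap] add [hph,vvj,lrn] -> 13 lines: tvq lelsa tfozr ibnu ewb psnc dkx hph vvj lrn hnkv pgl xljn
Hunk 6: at line 7 remove [vvj,lrn,hnkv] add [xng] -> 11 lines: tvq lelsa tfozr ibnu ewb psnc dkx hph xng pgl xljn
Hunk 7: at line 6 remove [hph,xng] add [ctey] -> 10 lines: tvq lelsa tfozr ibnu ewb psnc dkx ctey pgl xljn
Final line 8: ctey

Answer: ctey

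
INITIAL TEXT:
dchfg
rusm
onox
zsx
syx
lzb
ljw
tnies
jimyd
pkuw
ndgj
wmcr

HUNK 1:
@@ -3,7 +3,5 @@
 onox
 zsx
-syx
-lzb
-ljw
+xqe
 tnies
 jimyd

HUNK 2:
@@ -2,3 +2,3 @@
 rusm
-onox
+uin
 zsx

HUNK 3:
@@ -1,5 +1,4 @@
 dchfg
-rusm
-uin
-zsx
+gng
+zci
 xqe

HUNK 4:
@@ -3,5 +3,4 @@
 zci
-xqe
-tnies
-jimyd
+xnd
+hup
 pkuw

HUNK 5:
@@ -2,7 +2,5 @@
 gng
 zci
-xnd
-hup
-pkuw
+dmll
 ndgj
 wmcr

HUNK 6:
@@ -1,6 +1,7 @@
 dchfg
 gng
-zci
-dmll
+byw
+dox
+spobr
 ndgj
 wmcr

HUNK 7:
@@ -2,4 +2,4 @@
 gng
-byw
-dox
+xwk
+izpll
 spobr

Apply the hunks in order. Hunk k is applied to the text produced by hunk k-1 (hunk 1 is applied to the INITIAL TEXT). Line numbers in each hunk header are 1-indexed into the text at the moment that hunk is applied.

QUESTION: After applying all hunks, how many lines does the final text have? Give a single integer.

Hunk 1: at line 3 remove [syx,lzb,ljw] add [xqe] -> 10 lines: dchfg rusm onox zsx xqe tnies jimyd pkuw ndgj wmcr
Hunk 2: at line 2 remove [onox] add [uin] -> 10 lines: dchfg rusm uin zsx xqe tnies jimyd pkuw ndgj wmcr
Hunk 3: at line 1 remove [rusm,uin,zsx] add [gng,zci] -> 9 lines: dchfg gng zci xqe tnies jimyd pkuw ndgj wmcr
Hunk 4: at line 3 remove [xqe,tnies,jimyd] add [xnd,hup] -> 8 lines: dchfg gng zci xnd hup pkuw ndgj wmcr
Hunk 5: at line 2 remove [xnd,hup,pkuw] add [dmll] -> 6 lines: dchfg gng zci dmll ndgj wmcr
Hunk 6: at line 1 remove [zci,dmll] add [byw,dox,spobr] -> 7 lines: dchfg gng byw dox spobr ndgj wmcr
Hunk 7: at line 2 remove [byw,dox] add [xwk,izpll] -> 7 lines: dchfg gng xwk izpll spobr ndgj wmcr
Final line count: 7

Answer: 7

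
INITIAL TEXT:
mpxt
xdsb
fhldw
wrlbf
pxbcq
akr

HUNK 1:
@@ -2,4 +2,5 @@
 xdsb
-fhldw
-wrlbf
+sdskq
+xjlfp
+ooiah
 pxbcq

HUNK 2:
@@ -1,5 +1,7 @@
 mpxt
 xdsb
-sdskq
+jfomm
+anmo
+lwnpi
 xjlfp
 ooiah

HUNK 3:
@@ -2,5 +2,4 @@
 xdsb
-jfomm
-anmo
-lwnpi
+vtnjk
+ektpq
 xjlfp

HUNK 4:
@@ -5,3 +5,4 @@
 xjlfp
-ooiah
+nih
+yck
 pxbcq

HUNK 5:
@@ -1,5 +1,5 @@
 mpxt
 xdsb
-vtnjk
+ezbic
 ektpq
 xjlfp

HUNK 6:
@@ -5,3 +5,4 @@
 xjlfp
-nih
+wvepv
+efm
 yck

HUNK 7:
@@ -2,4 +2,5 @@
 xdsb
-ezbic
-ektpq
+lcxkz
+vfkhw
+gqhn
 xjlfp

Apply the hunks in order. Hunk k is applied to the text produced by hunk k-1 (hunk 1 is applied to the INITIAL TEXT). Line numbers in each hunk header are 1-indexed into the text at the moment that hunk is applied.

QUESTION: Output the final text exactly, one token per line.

Answer: mpxt
xdsb
lcxkz
vfkhw
gqhn
xjlfp
wvepv
efm
yck
pxbcq
akr

Derivation:
Hunk 1: at line 2 remove [fhldw,wrlbf] add [sdskq,xjlfp,ooiah] -> 7 lines: mpxt xdsb sdskq xjlfp ooiah pxbcq akr
Hunk 2: at line 1 remove [sdskq] add [jfomm,anmo,lwnpi] -> 9 lines: mpxt xdsb jfomm anmo lwnpi xjlfp ooiah pxbcq akr
Hunk 3: at line 2 remove [jfomm,anmo,lwnpi] add [vtnjk,ektpq] -> 8 lines: mpxt xdsb vtnjk ektpq xjlfp ooiah pxbcq akr
Hunk 4: at line 5 remove [ooiah] add [nih,yck] -> 9 lines: mpxt xdsb vtnjk ektpq xjlfp nih yck pxbcq akr
Hunk 5: at line 1 remove [vtnjk] add [ezbic] -> 9 lines: mpxt xdsb ezbic ektpq xjlfp nih yck pxbcq akr
Hunk 6: at line 5 remove [nih] add [wvepv,efm] -> 10 lines: mpxt xdsb ezbic ektpq xjlfp wvepv efm yck pxbcq akr
Hunk 7: at line 2 remove [ezbic,ektpq] add [lcxkz,vfkhw,gqhn] -> 11 lines: mpxt xdsb lcxkz vfkhw gqhn xjlfp wvepv efm yck pxbcq akr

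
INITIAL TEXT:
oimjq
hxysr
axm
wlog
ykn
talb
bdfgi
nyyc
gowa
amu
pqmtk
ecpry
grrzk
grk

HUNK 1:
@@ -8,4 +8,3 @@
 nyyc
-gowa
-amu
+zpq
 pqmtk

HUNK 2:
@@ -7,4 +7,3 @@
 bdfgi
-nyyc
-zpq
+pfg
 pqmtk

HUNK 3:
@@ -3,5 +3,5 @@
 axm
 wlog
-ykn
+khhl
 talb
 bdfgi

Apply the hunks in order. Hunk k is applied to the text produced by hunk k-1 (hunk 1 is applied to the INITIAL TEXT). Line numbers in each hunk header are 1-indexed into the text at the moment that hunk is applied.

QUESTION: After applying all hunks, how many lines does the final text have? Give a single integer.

Answer: 12

Derivation:
Hunk 1: at line 8 remove [gowa,amu] add [zpq] -> 13 lines: oimjq hxysr axm wlog ykn talb bdfgi nyyc zpq pqmtk ecpry grrzk grk
Hunk 2: at line 7 remove [nyyc,zpq] add [pfg] -> 12 lines: oimjq hxysr axm wlog ykn talb bdfgi pfg pqmtk ecpry grrzk grk
Hunk 3: at line 3 remove [ykn] add [khhl] -> 12 lines: oimjq hxysr axm wlog khhl talb bdfgi pfg pqmtk ecpry grrzk grk
Final line count: 12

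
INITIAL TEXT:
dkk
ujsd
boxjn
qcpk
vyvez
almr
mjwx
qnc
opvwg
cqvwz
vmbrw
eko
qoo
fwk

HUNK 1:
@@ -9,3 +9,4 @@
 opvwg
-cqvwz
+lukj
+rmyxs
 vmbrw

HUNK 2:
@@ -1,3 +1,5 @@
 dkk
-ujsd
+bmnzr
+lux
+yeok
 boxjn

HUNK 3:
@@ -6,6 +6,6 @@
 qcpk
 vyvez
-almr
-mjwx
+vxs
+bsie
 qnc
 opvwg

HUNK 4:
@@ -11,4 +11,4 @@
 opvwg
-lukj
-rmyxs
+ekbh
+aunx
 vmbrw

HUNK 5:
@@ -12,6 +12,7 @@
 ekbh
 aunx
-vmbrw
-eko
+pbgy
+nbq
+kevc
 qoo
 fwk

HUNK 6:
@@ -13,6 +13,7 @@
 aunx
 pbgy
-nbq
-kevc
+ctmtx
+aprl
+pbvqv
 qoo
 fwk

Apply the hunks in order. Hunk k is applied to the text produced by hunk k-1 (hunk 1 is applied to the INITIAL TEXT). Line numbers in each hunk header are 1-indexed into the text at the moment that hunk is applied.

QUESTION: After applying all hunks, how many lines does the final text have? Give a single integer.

Hunk 1: at line 9 remove [cqvwz] add [lukj,rmyxs] -> 15 lines: dkk ujsd boxjn qcpk vyvez almr mjwx qnc opvwg lukj rmyxs vmbrw eko qoo fwk
Hunk 2: at line 1 remove [ujsd] add [bmnzr,lux,yeok] -> 17 lines: dkk bmnzr lux yeok boxjn qcpk vyvez almr mjwx qnc opvwg lukj rmyxs vmbrw eko qoo fwk
Hunk 3: at line 6 remove [almr,mjwx] add [vxs,bsie] -> 17 lines: dkk bmnzr lux yeok boxjn qcpk vyvez vxs bsie qnc opvwg lukj rmyxs vmbrw eko qoo fwk
Hunk 4: at line 11 remove [lukj,rmyxs] add [ekbh,aunx] -> 17 lines: dkk bmnzr lux yeok boxjn qcpk vyvez vxs bsie qnc opvwg ekbh aunx vmbrw eko qoo fwk
Hunk 5: at line 12 remove [vmbrw,eko] add [pbgy,nbq,kevc] -> 18 lines: dkk bmnzr lux yeok boxjn qcpk vyvez vxs bsie qnc opvwg ekbh aunx pbgy nbq kevc qoo fwk
Hunk 6: at line 13 remove [nbq,kevc] add [ctmtx,aprl,pbvqv] -> 19 lines: dkk bmnzr lux yeok boxjn qcpk vyvez vxs bsie qnc opvwg ekbh aunx pbgy ctmtx aprl pbvqv qoo fwk
Final line count: 19

Answer: 19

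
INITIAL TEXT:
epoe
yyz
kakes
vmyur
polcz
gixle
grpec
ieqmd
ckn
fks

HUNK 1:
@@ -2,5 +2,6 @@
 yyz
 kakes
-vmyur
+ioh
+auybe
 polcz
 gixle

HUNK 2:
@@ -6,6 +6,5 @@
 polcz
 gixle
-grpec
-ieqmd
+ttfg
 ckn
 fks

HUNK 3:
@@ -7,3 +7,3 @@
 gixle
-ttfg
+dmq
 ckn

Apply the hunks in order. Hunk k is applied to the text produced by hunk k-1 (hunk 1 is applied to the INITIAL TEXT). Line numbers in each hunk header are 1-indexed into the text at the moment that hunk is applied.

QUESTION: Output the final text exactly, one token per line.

Hunk 1: at line 2 remove [vmyur] add [ioh,auybe] -> 11 lines: epoe yyz kakes ioh auybe polcz gixle grpec ieqmd ckn fks
Hunk 2: at line 6 remove [grpec,ieqmd] add [ttfg] -> 10 lines: epoe yyz kakes ioh auybe polcz gixle ttfg ckn fks
Hunk 3: at line 7 remove [ttfg] add [dmq] -> 10 lines: epoe yyz kakes ioh auybe polcz gixle dmq ckn fks

Answer: epoe
yyz
kakes
ioh
auybe
polcz
gixle
dmq
ckn
fks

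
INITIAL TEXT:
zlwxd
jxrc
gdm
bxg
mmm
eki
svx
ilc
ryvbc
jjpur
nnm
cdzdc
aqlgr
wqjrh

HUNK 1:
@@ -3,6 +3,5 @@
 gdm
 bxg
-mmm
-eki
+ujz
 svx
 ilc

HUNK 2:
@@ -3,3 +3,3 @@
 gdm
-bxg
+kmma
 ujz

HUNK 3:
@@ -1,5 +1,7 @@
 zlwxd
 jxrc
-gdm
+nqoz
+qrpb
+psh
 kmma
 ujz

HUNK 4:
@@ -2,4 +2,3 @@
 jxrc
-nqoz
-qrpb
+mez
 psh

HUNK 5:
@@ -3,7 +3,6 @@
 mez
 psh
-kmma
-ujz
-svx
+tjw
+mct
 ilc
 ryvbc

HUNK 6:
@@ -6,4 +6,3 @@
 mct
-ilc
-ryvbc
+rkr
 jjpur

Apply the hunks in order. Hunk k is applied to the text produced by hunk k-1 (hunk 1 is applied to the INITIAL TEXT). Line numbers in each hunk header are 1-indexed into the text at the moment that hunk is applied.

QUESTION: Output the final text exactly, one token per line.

Answer: zlwxd
jxrc
mez
psh
tjw
mct
rkr
jjpur
nnm
cdzdc
aqlgr
wqjrh

Derivation:
Hunk 1: at line 3 remove [mmm,eki] add [ujz] -> 13 lines: zlwxd jxrc gdm bxg ujz svx ilc ryvbc jjpur nnm cdzdc aqlgr wqjrh
Hunk 2: at line 3 remove [bxg] add [kmma] -> 13 lines: zlwxd jxrc gdm kmma ujz svx ilc ryvbc jjpur nnm cdzdc aqlgr wqjrh
Hunk 3: at line 1 remove [gdm] add [nqoz,qrpb,psh] -> 15 lines: zlwxd jxrc nqoz qrpb psh kmma ujz svx ilc ryvbc jjpur nnm cdzdc aqlgr wqjrh
Hunk 4: at line 2 remove [nqoz,qrpb] add [mez] -> 14 lines: zlwxd jxrc mez psh kmma ujz svx ilc ryvbc jjpur nnm cdzdc aqlgr wqjrh
Hunk 5: at line 3 remove [kmma,ujz,svx] add [tjw,mct] -> 13 lines: zlwxd jxrc mez psh tjw mct ilc ryvbc jjpur nnm cdzdc aqlgr wqjrh
Hunk 6: at line 6 remove [ilc,ryvbc] add [rkr] -> 12 lines: zlwxd jxrc mez psh tjw mct rkr jjpur nnm cdzdc aqlgr wqjrh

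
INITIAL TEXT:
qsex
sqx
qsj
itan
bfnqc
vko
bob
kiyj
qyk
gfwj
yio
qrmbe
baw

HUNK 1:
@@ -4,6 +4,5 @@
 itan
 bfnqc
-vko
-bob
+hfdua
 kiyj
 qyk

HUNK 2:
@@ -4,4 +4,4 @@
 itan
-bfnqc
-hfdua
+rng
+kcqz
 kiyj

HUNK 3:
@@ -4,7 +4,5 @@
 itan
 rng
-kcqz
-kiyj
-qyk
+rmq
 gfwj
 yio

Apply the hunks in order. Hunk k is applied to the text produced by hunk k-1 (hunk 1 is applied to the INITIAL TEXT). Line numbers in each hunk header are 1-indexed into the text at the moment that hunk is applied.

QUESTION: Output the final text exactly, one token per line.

Hunk 1: at line 4 remove [vko,bob] add [hfdua] -> 12 lines: qsex sqx qsj itan bfnqc hfdua kiyj qyk gfwj yio qrmbe baw
Hunk 2: at line 4 remove [bfnqc,hfdua] add [rng,kcqz] -> 12 lines: qsex sqx qsj itan rng kcqz kiyj qyk gfwj yio qrmbe baw
Hunk 3: at line 4 remove [kcqz,kiyj,qyk] add [rmq] -> 10 lines: qsex sqx qsj itan rng rmq gfwj yio qrmbe baw

Answer: qsex
sqx
qsj
itan
rng
rmq
gfwj
yio
qrmbe
baw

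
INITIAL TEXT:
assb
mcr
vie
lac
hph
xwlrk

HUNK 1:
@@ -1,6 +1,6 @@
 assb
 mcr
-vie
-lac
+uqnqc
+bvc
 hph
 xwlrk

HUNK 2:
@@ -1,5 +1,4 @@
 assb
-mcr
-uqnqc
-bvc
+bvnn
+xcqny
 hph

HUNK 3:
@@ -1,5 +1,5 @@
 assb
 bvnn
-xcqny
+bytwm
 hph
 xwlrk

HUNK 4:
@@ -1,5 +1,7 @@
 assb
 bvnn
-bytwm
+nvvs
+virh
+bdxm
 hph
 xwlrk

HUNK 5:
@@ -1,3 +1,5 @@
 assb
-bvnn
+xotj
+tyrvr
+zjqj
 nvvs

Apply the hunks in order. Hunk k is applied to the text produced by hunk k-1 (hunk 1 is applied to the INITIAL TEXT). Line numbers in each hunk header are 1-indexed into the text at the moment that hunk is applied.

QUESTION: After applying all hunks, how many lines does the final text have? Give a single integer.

Hunk 1: at line 1 remove [vie,lac] add [uqnqc,bvc] -> 6 lines: assb mcr uqnqc bvc hph xwlrk
Hunk 2: at line 1 remove [mcr,uqnqc,bvc] add [bvnn,xcqny] -> 5 lines: assb bvnn xcqny hph xwlrk
Hunk 3: at line 1 remove [xcqny] add [bytwm] -> 5 lines: assb bvnn bytwm hph xwlrk
Hunk 4: at line 1 remove [bytwm] add [nvvs,virh,bdxm] -> 7 lines: assb bvnn nvvs virh bdxm hph xwlrk
Hunk 5: at line 1 remove [bvnn] add [xotj,tyrvr,zjqj] -> 9 lines: assb xotj tyrvr zjqj nvvs virh bdxm hph xwlrk
Final line count: 9

Answer: 9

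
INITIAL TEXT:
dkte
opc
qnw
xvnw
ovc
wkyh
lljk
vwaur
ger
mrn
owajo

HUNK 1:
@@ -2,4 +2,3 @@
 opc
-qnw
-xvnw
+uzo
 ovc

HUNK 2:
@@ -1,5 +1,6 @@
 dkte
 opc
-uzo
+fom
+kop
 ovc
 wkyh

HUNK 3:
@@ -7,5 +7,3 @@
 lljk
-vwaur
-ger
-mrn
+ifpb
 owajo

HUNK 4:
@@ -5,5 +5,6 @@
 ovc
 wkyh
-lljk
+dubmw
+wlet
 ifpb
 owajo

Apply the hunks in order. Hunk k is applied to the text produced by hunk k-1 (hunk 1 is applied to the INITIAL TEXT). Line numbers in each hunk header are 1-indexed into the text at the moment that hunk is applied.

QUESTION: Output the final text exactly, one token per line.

Hunk 1: at line 2 remove [qnw,xvnw] add [uzo] -> 10 lines: dkte opc uzo ovc wkyh lljk vwaur ger mrn owajo
Hunk 2: at line 1 remove [uzo] add [fom,kop] -> 11 lines: dkte opc fom kop ovc wkyh lljk vwaur ger mrn owajo
Hunk 3: at line 7 remove [vwaur,ger,mrn] add [ifpb] -> 9 lines: dkte opc fom kop ovc wkyh lljk ifpb owajo
Hunk 4: at line 5 remove [lljk] add [dubmw,wlet] -> 10 lines: dkte opc fom kop ovc wkyh dubmw wlet ifpb owajo

Answer: dkte
opc
fom
kop
ovc
wkyh
dubmw
wlet
ifpb
owajo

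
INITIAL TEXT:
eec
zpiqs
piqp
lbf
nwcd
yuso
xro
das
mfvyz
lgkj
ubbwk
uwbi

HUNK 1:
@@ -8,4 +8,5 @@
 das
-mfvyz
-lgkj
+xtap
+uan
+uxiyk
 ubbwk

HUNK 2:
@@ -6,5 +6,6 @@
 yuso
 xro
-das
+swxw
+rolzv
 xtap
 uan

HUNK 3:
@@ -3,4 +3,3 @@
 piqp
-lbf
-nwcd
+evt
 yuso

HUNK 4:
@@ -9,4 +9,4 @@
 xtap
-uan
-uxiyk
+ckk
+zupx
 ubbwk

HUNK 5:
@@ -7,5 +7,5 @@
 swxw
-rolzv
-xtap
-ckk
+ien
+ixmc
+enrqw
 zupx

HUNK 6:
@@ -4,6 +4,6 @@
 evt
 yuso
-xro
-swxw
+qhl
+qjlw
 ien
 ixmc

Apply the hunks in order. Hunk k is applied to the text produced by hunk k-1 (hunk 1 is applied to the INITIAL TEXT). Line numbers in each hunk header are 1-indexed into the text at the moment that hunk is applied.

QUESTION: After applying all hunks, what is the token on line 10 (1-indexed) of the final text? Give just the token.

Answer: enrqw

Derivation:
Hunk 1: at line 8 remove [mfvyz,lgkj] add [xtap,uan,uxiyk] -> 13 lines: eec zpiqs piqp lbf nwcd yuso xro das xtap uan uxiyk ubbwk uwbi
Hunk 2: at line 6 remove [das] add [swxw,rolzv] -> 14 lines: eec zpiqs piqp lbf nwcd yuso xro swxw rolzv xtap uan uxiyk ubbwk uwbi
Hunk 3: at line 3 remove [lbf,nwcd] add [evt] -> 13 lines: eec zpiqs piqp evt yuso xro swxw rolzv xtap uan uxiyk ubbwk uwbi
Hunk 4: at line 9 remove [uan,uxiyk] add [ckk,zupx] -> 13 lines: eec zpiqs piqp evt yuso xro swxw rolzv xtap ckk zupx ubbwk uwbi
Hunk 5: at line 7 remove [rolzv,xtap,ckk] add [ien,ixmc,enrqw] -> 13 lines: eec zpiqs piqp evt yuso xro swxw ien ixmc enrqw zupx ubbwk uwbi
Hunk 6: at line 4 remove [xro,swxw] add [qhl,qjlw] -> 13 lines: eec zpiqs piqp evt yuso qhl qjlw ien ixmc enrqw zupx ubbwk uwbi
Final line 10: enrqw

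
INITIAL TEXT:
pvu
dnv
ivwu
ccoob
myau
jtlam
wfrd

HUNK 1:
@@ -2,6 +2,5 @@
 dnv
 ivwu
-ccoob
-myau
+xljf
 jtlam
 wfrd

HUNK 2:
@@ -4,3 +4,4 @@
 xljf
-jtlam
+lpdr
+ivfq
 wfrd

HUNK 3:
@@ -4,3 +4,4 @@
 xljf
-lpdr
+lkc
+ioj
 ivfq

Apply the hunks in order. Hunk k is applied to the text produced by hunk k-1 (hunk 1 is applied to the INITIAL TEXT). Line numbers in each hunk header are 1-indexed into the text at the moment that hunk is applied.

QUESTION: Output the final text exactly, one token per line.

Answer: pvu
dnv
ivwu
xljf
lkc
ioj
ivfq
wfrd

Derivation:
Hunk 1: at line 2 remove [ccoob,myau] add [xljf] -> 6 lines: pvu dnv ivwu xljf jtlam wfrd
Hunk 2: at line 4 remove [jtlam] add [lpdr,ivfq] -> 7 lines: pvu dnv ivwu xljf lpdr ivfq wfrd
Hunk 3: at line 4 remove [lpdr] add [lkc,ioj] -> 8 lines: pvu dnv ivwu xljf lkc ioj ivfq wfrd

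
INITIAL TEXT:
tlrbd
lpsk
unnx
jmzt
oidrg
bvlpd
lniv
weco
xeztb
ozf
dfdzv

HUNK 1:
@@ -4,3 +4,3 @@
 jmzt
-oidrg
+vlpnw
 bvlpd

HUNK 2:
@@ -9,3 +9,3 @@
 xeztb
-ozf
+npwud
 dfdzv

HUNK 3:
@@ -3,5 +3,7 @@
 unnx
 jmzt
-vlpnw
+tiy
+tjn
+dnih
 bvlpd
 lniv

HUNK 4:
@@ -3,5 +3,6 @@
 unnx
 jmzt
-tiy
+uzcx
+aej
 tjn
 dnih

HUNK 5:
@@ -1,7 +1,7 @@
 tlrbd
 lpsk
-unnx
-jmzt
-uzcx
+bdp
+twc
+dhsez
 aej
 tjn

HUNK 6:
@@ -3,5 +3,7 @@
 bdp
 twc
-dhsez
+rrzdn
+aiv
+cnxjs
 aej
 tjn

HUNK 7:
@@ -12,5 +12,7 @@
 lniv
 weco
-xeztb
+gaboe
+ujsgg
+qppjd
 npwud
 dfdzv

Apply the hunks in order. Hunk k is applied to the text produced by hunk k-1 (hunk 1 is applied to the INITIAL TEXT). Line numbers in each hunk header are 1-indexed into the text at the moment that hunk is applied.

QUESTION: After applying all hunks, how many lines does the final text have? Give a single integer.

Answer: 18

Derivation:
Hunk 1: at line 4 remove [oidrg] add [vlpnw] -> 11 lines: tlrbd lpsk unnx jmzt vlpnw bvlpd lniv weco xeztb ozf dfdzv
Hunk 2: at line 9 remove [ozf] add [npwud] -> 11 lines: tlrbd lpsk unnx jmzt vlpnw bvlpd lniv weco xeztb npwud dfdzv
Hunk 3: at line 3 remove [vlpnw] add [tiy,tjn,dnih] -> 13 lines: tlrbd lpsk unnx jmzt tiy tjn dnih bvlpd lniv weco xeztb npwud dfdzv
Hunk 4: at line 3 remove [tiy] add [uzcx,aej] -> 14 lines: tlrbd lpsk unnx jmzt uzcx aej tjn dnih bvlpd lniv weco xeztb npwud dfdzv
Hunk 5: at line 1 remove [unnx,jmzt,uzcx] add [bdp,twc,dhsez] -> 14 lines: tlrbd lpsk bdp twc dhsez aej tjn dnih bvlpd lniv weco xeztb npwud dfdzv
Hunk 6: at line 3 remove [dhsez] add [rrzdn,aiv,cnxjs] -> 16 lines: tlrbd lpsk bdp twc rrzdn aiv cnxjs aej tjn dnih bvlpd lniv weco xeztb npwud dfdzv
Hunk 7: at line 12 remove [xeztb] add [gaboe,ujsgg,qppjd] -> 18 lines: tlrbd lpsk bdp twc rrzdn aiv cnxjs aej tjn dnih bvlpd lniv weco gaboe ujsgg qppjd npwud dfdzv
Final line count: 18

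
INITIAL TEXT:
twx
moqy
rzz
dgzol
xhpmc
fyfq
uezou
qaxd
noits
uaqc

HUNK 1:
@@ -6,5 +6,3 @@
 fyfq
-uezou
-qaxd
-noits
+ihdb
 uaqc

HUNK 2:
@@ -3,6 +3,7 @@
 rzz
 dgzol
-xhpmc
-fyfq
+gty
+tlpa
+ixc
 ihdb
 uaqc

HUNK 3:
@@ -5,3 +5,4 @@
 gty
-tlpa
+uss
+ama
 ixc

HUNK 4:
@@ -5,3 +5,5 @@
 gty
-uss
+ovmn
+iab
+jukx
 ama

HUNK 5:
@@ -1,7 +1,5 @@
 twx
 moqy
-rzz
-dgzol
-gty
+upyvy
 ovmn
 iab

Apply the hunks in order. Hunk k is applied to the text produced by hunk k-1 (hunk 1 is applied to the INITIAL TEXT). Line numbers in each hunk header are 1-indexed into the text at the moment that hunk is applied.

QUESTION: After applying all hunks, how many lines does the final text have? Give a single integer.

Answer: 10

Derivation:
Hunk 1: at line 6 remove [uezou,qaxd,noits] add [ihdb] -> 8 lines: twx moqy rzz dgzol xhpmc fyfq ihdb uaqc
Hunk 2: at line 3 remove [xhpmc,fyfq] add [gty,tlpa,ixc] -> 9 lines: twx moqy rzz dgzol gty tlpa ixc ihdb uaqc
Hunk 3: at line 5 remove [tlpa] add [uss,ama] -> 10 lines: twx moqy rzz dgzol gty uss ama ixc ihdb uaqc
Hunk 4: at line 5 remove [uss] add [ovmn,iab,jukx] -> 12 lines: twx moqy rzz dgzol gty ovmn iab jukx ama ixc ihdb uaqc
Hunk 5: at line 1 remove [rzz,dgzol,gty] add [upyvy] -> 10 lines: twx moqy upyvy ovmn iab jukx ama ixc ihdb uaqc
Final line count: 10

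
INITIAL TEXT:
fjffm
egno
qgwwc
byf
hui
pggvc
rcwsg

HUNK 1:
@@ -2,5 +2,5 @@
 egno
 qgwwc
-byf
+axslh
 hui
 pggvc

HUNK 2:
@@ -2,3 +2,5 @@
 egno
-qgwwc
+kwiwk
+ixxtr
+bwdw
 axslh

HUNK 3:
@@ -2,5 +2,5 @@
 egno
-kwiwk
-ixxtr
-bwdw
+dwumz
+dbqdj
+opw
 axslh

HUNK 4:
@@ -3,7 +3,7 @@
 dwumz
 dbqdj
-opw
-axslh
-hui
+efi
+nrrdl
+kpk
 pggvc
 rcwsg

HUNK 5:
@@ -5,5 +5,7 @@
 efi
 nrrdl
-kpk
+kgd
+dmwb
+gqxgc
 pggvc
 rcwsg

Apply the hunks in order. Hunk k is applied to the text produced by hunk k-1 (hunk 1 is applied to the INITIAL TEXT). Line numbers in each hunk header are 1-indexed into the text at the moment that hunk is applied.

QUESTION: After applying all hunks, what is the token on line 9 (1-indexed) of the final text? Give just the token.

Hunk 1: at line 2 remove [byf] add [axslh] -> 7 lines: fjffm egno qgwwc axslh hui pggvc rcwsg
Hunk 2: at line 2 remove [qgwwc] add [kwiwk,ixxtr,bwdw] -> 9 lines: fjffm egno kwiwk ixxtr bwdw axslh hui pggvc rcwsg
Hunk 3: at line 2 remove [kwiwk,ixxtr,bwdw] add [dwumz,dbqdj,opw] -> 9 lines: fjffm egno dwumz dbqdj opw axslh hui pggvc rcwsg
Hunk 4: at line 3 remove [opw,axslh,hui] add [efi,nrrdl,kpk] -> 9 lines: fjffm egno dwumz dbqdj efi nrrdl kpk pggvc rcwsg
Hunk 5: at line 5 remove [kpk] add [kgd,dmwb,gqxgc] -> 11 lines: fjffm egno dwumz dbqdj efi nrrdl kgd dmwb gqxgc pggvc rcwsg
Final line 9: gqxgc

Answer: gqxgc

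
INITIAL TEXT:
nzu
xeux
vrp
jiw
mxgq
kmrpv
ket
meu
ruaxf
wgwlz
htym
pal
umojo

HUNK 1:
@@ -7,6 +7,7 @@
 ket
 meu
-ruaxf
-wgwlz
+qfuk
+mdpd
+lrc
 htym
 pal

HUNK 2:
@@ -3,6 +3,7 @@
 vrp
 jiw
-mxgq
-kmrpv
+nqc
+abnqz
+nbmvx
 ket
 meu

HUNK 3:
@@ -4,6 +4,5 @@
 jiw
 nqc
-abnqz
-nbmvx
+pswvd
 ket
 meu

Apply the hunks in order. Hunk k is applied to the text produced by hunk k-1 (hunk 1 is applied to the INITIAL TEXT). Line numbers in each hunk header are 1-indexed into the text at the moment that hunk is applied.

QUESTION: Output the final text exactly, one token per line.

Hunk 1: at line 7 remove [ruaxf,wgwlz] add [qfuk,mdpd,lrc] -> 14 lines: nzu xeux vrp jiw mxgq kmrpv ket meu qfuk mdpd lrc htym pal umojo
Hunk 2: at line 3 remove [mxgq,kmrpv] add [nqc,abnqz,nbmvx] -> 15 lines: nzu xeux vrp jiw nqc abnqz nbmvx ket meu qfuk mdpd lrc htym pal umojo
Hunk 3: at line 4 remove [abnqz,nbmvx] add [pswvd] -> 14 lines: nzu xeux vrp jiw nqc pswvd ket meu qfuk mdpd lrc htym pal umojo

Answer: nzu
xeux
vrp
jiw
nqc
pswvd
ket
meu
qfuk
mdpd
lrc
htym
pal
umojo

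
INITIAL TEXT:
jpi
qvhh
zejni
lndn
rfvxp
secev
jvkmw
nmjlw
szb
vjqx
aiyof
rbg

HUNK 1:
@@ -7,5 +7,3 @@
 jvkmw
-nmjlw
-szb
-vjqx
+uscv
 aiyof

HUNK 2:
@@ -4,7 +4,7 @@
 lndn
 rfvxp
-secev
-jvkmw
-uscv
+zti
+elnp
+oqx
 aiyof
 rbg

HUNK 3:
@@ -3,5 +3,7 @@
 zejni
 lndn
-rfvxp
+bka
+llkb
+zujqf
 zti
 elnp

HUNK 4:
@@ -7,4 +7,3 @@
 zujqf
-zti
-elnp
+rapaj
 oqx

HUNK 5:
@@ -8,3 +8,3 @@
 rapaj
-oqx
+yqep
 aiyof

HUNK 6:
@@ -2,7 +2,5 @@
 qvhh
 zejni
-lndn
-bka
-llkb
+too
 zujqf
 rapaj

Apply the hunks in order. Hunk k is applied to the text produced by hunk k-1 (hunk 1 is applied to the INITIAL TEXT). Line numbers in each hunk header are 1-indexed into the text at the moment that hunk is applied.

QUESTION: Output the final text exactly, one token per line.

Hunk 1: at line 7 remove [nmjlw,szb,vjqx] add [uscv] -> 10 lines: jpi qvhh zejni lndn rfvxp secev jvkmw uscv aiyof rbg
Hunk 2: at line 4 remove [secev,jvkmw,uscv] add [zti,elnp,oqx] -> 10 lines: jpi qvhh zejni lndn rfvxp zti elnp oqx aiyof rbg
Hunk 3: at line 3 remove [rfvxp] add [bka,llkb,zujqf] -> 12 lines: jpi qvhh zejni lndn bka llkb zujqf zti elnp oqx aiyof rbg
Hunk 4: at line 7 remove [zti,elnp] add [rapaj] -> 11 lines: jpi qvhh zejni lndn bka llkb zujqf rapaj oqx aiyof rbg
Hunk 5: at line 8 remove [oqx] add [yqep] -> 11 lines: jpi qvhh zejni lndn bka llkb zujqf rapaj yqep aiyof rbg
Hunk 6: at line 2 remove [lndn,bka,llkb] add [too] -> 9 lines: jpi qvhh zejni too zujqf rapaj yqep aiyof rbg

Answer: jpi
qvhh
zejni
too
zujqf
rapaj
yqep
aiyof
rbg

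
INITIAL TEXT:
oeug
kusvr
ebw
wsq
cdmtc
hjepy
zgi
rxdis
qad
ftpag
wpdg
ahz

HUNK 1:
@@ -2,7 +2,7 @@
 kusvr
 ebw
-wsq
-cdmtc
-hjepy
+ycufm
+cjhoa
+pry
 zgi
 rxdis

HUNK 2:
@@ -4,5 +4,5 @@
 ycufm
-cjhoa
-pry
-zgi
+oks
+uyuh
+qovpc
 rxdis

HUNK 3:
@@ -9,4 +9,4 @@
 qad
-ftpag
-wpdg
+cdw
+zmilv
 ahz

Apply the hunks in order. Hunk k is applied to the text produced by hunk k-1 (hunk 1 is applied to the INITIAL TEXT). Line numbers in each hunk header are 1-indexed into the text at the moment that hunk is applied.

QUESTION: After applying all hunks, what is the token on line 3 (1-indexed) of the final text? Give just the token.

Hunk 1: at line 2 remove [wsq,cdmtc,hjepy] add [ycufm,cjhoa,pry] -> 12 lines: oeug kusvr ebw ycufm cjhoa pry zgi rxdis qad ftpag wpdg ahz
Hunk 2: at line 4 remove [cjhoa,pry,zgi] add [oks,uyuh,qovpc] -> 12 lines: oeug kusvr ebw ycufm oks uyuh qovpc rxdis qad ftpag wpdg ahz
Hunk 3: at line 9 remove [ftpag,wpdg] add [cdw,zmilv] -> 12 lines: oeug kusvr ebw ycufm oks uyuh qovpc rxdis qad cdw zmilv ahz
Final line 3: ebw

Answer: ebw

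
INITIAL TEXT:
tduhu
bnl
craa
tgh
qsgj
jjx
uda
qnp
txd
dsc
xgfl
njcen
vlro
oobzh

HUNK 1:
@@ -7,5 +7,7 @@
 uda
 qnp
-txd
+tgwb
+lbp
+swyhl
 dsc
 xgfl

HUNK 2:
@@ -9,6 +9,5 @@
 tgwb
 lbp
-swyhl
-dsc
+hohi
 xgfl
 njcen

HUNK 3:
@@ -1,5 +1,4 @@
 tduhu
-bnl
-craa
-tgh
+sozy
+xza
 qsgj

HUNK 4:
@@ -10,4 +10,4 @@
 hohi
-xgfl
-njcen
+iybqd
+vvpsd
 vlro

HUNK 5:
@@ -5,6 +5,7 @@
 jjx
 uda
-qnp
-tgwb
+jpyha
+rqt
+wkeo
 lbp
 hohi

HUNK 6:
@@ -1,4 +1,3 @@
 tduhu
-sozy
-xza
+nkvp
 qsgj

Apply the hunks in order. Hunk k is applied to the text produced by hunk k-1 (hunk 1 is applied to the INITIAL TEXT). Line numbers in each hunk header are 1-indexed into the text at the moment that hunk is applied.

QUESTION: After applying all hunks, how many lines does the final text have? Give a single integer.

Answer: 14

Derivation:
Hunk 1: at line 7 remove [txd] add [tgwb,lbp,swyhl] -> 16 lines: tduhu bnl craa tgh qsgj jjx uda qnp tgwb lbp swyhl dsc xgfl njcen vlro oobzh
Hunk 2: at line 9 remove [swyhl,dsc] add [hohi] -> 15 lines: tduhu bnl craa tgh qsgj jjx uda qnp tgwb lbp hohi xgfl njcen vlro oobzh
Hunk 3: at line 1 remove [bnl,craa,tgh] add [sozy,xza] -> 14 lines: tduhu sozy xza qsgj jjx uda qnp tgwb lbp hohi xgfl njcen vlro oobzh
Hunk 4: at line 10 remove [xgfl,njcen] add [iybqd,vvpsd] -> 14 lines: tduhu sozy xza qsgj jjx uda qnp tgwb lbp hohi iybqd vvpsd vlro oobzh
Hunk 5: at line 5 remove [qnp,tgwb] add [jpyha,rqt,wkeo] -> 15 lines: tduhu sozy xza qsgj jjx uda jpyha rqt wkeo lbp hohi iybqd vvpsd vlro oobzh
Hunk 6: at line 1 remove [sozy,xza] add [nkvp] -> 14 lines: tduhu nkvp qsgj jjx uda jpyha rqt wkeo lbp hohi iybqd vvpsd vlro oobzh
Final line count: 14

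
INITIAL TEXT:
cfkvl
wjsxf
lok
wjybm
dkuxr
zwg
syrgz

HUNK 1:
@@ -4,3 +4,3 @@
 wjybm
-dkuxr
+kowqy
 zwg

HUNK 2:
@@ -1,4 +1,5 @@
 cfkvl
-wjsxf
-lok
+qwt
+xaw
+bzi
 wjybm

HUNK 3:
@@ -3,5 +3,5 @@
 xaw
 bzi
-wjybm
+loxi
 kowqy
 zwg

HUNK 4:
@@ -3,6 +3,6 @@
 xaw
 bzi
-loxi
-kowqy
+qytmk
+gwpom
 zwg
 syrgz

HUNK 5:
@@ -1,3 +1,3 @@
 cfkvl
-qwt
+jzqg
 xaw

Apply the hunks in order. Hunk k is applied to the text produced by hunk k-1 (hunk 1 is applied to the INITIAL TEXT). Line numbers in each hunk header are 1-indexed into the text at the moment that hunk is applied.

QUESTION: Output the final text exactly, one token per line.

Answer: cfkvl
jzqg
xaw
bzi
qytmk
gwpom
zwg
syrgz

Derivation:
Hunk 1: at line 4 remove [dkuxr] add [kowqy] -> 7 lines: cfkvl wjsxf lok wjybm kowqy zwg syrgz
Hunk 2: at line 1 remove [wjsxf,lok] add [qwt,xaw,bzi] -> 8 lines: cfkvl qwt xaw bzi wjybm kowqy zwg syrgz
Hunk 3: at line 3 remove [wjybm] add [loxi] -> 8 lines: cfkvl qwt xaw bzi loxi kowqy zwg syrgz
Hunk 4: at line 3 remove [loxi,kowqy] add [qytmk,gwpom] -> 8 lines: cfkvl qwt xaw bzi qytmk gwpom zwg syrgz
Hunk 5: at line 1 remove [qwt] add [jzqg] -> 8 lines: cfkvl jzqg xaw bzi qytmk gwpom zwg syrgz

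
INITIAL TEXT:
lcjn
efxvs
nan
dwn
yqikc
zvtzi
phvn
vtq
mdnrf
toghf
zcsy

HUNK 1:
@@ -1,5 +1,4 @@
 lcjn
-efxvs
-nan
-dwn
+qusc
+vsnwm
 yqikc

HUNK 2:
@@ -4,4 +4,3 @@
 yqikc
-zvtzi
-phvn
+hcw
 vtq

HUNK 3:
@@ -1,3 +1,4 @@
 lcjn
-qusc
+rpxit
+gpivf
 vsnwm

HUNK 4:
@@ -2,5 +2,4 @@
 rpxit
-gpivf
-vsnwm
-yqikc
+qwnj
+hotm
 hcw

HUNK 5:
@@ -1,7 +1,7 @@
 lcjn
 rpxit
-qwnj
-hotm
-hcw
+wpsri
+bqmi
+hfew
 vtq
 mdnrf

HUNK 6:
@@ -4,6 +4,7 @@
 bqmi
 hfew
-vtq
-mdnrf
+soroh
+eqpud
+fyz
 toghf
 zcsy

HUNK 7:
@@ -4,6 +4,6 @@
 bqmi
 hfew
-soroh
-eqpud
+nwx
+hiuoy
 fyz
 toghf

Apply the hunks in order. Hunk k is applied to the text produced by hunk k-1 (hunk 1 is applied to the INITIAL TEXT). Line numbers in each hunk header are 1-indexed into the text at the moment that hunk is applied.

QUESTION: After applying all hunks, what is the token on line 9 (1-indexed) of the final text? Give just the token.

Answer: toghf

Derivation:
Hunk 1: at line 1 remove [efxvs,nan,dwn] add [qusc,vsnwm] -> 10 lines: lcjn qusc vsnwm yqikc zvtzi phvn vtq mdnrf toghf zcsy
Hunk 2: at line 4 remove [zvtzi,phvn] add [hcw] -> 9 lines: lcjn qusc vsnwm yqikc hcw vtq mdnrf toghf zcsy
Hunk 3: at line 1 remove [qusc] add [rpxit,gpivf] -> 10 lines: lcjn rpxit gpivf vsnwm yqikc hcw vtq mdnrf toghf zcsy
Hunk 4: at line 2 remove [gpivf,vsnwm,yqikc] add [qwnj,hotm] -> 9 lines: lcjn rpxit qwnj hotm hcw vtq mdnrf toghf zcsy
Hunk 5: at line 1 remove [qwnj,hotm,hcw] add [wpsri,bqmi,hfew] -> 9 lines: lcjn rpxit wpsri bqmi hfew vtq mdnrf toghf zcsy
Hunk 6: at line 4 remove [vtq,mdnrf] add [soroh,eqpud,fyz] -> 10 lines: lcjn rpxit wpsri bqmi hfew soroh eqpud fyz toghf zcsy
Hunk 7: at line 4 remove [soroh,eqpud] add [nwx,hiuoy] -> 10 lines: lcjn rpxit wpsri bqmi hfew nwx hiuoy fyz toghf zcsy
Final line 9: toghf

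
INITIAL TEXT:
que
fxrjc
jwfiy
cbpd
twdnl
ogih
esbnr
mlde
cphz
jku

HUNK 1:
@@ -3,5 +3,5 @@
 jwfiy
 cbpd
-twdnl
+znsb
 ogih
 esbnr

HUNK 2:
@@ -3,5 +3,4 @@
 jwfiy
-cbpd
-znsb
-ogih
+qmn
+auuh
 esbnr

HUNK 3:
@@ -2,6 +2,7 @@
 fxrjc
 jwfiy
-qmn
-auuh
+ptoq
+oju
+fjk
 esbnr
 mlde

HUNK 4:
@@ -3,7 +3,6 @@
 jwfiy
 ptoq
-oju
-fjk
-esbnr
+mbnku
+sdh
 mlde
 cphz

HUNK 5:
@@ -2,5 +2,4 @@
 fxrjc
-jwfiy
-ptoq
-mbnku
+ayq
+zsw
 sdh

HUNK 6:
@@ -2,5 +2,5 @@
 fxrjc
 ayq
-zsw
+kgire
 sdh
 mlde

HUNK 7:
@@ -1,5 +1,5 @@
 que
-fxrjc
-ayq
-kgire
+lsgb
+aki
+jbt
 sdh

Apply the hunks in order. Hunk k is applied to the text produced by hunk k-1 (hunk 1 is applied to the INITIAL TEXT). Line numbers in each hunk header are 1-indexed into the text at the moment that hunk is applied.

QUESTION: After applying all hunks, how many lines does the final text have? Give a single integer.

Hunk 1: at line 3 remove [twdnl] add [znsb] -> 10 lines: que fxrjc jwfiy cbpd znsb ogih esbnr mlde cphz jku
Hunk 2: at line 3 remove [cbpd,znsb,ogih] add [qmn,auuh] -> 9 lines: que fxrjc jwfiy qmn auuh esbnr mlde cphz jku
Hunk 3: at line 2 remove [qmn,auuh] add [ptoq,oju,fjk] -> 10 lines: que fxrjc jwfiy ptoq oju fjk esbnr mlde cphz jku
Hunk 4: at line 3 remove [oju,fjk,esbnr] add [mbnku,sdh] -> 9 lines: que fxrjc jwfiy ptoq mbnku sdh mlde cphz jku
Hunk 5: at line 2 remove [jwfiy,ptoq,mbnku] add [ayq,zsw] -> 8 lines: que fxrjc ayq zsw sdh mlde cphz jku
Hunk 6: at line 2 remove [zsw] add [kgire] -> 8 lines: que fxrjc ayq kgire sdh mlde cphz jku
Hunk 7: at line 1 remove [fxrjc,ayq,kgire] add [lsgb,aki,jbt] -> 8 lines: que lsgb aki jbt sdh mlde cphz jku
Final line count: 8

Answer: 8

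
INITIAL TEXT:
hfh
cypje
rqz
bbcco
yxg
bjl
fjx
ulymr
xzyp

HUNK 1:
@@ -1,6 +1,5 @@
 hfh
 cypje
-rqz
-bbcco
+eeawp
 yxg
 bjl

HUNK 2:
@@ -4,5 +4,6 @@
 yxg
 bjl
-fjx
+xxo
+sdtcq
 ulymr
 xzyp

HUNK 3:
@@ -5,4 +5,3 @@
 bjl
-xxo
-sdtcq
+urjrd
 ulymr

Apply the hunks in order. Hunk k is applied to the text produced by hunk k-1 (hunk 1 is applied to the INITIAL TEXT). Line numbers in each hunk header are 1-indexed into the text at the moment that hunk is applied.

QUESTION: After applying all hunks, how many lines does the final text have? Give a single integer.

Answer: 8

Derivation:
Hunk 1: at line 1 remove [rqz,bbcco] add [eeawp] -> 8 lines: hfh cypje eeawp yxg bjl fjx ulymr xzyp
Hunk 2: at line 4 remove [fjx] add [xxo,sdtcq] -> 9 lines: hfh cypje eeawp yxg bjl xxo sdtcq ulymr xzyp
Hunk 3: at line 5 remove [xxo,sdtcq] add [urjrd] -> 8 lines: hfh cypje eeawp yxg bjl urjrd ulymr xzyp
Final line count: 8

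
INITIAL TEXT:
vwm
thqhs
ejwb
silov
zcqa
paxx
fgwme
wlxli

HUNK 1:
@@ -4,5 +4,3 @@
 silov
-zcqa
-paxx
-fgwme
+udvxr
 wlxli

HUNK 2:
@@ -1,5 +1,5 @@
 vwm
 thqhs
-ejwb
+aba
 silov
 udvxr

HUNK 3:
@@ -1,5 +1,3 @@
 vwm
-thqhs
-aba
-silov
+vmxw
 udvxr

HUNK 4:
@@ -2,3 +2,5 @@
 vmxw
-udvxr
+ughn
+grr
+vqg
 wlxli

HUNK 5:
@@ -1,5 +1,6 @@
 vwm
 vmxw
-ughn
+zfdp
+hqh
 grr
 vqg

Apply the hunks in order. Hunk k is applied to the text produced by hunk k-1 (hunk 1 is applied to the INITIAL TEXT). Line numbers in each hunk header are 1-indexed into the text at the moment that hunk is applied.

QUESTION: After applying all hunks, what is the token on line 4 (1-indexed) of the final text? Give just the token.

Answer: hqh

Derivation:
Hunk 1: at line 4 remove [zcqa,paxx,fgwme] add [udvxr] -> 6 lines: vwm thqhs ejwb silov udvxr wlxli
Hunk 2: at line 1 remove [ejwb] add [aba] -> 6 lines: vwm thqhs aba silov udvxr wlxli
Hunk 3: at line 1 remove [thqhs,aba,silov] add [vmxw] -> 4 lines: vwm vmxw udvxr wlxli
Hunk 4: at line 2 remove [udvxr] add [ughn,grr,vqg] -> 6 lines: vwm vmxw ughn grr vqg wlxli
Hunk 5: at line 1 remove [ughn] add [zfdp,hqh] -> 7 lines: vwm vmxw zfdp hqh grr vqg wlxli
Final line 4: hqh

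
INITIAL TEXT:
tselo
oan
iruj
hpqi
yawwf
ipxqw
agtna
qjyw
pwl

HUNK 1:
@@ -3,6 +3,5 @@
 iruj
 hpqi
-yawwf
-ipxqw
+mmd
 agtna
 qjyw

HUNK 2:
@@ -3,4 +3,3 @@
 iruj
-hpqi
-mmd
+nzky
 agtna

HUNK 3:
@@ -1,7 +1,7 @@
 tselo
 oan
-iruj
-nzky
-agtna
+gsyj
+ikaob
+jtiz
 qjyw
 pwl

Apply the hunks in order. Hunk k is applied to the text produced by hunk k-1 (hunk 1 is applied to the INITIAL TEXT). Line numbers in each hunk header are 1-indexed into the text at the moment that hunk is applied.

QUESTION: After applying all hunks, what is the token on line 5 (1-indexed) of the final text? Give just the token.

Hunk 1: at line 3 remove [yawwf,ipxqw] add [mmd] -> 8 lines: tselo oan iruj hpqi mmd agtna qjyw pwl
Hunk 2: at line 3 remove [hpqi,mmd] add [nzky] -> 7 lines: tselo oan iruj nzky agtna qjyw pwl
Hunk 3: at line 1 remove [iruj,nzky,agtna] add [gsyj,ikaob,jtiz] -> 7 lines: tselo oan gsyj ikaob jtiz qjyw pwl
Final line 5: jtiz

Answer: jtiz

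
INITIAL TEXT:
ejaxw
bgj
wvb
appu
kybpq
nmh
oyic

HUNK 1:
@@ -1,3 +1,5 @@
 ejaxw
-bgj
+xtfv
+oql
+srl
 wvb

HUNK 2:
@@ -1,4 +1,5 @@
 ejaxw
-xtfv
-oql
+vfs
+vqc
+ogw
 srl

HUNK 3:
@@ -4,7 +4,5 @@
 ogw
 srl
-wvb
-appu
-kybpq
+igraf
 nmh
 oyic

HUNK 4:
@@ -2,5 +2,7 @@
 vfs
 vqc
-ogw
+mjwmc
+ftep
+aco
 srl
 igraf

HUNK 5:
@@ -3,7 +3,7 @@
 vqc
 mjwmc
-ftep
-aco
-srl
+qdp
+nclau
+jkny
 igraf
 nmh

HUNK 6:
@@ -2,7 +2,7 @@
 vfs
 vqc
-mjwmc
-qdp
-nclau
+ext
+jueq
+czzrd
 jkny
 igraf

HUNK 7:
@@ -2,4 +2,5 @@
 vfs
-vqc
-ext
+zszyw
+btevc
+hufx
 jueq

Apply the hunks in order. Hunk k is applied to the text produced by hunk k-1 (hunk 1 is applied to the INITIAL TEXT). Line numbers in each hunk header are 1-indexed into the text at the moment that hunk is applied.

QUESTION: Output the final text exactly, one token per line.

Hunk 1: at line 1 remove [bgj] add [xtfv,oql,srl] -> 9 lines: ejaxw xtfv oql srl wvb appu kybpq nmh oyic
Hunk 2: at line 1 remove [xtfv,oql] add [vfs,vqc,ogw] -> 10 lines: ejaxw vfs vqc ogw srl wvb appu kybpq nmh oyic
Hunk 3: at line 4 remove [wvb,appu,kybpq] add [igraf] -> 8 lines: ejaxw vfs vqc ogw srl igraf nmh oyic
Hunk 4: at line 2 remove [ogw] add [mjwmc,ftep,aco] -> 10 lines: ejaxw vfs vqc mjwmc ftep aco srl igraf nmh oyic
Hunk 5: at line 3 remove [ftep,aco,srl] add [qdp,nclau,jkny] -> 10 lines: ejaxw vfs vqc mjwmc qdp nclau jkny igraf nmh oyic
Hunk 6: at line 2 remove [mjwmc,qdp,nclau] add [ext,jueq,czzrd] -> 10 lines: ejaxw vfs vqc ext jueq czzrd jkny igraf nmh oyic
Hunk 7: at line 2 remove [vqc,ext] add [zszyw,btevc,hufx] -> 11 lines: ejaxw vfs zszyw btevc hufx jueq czzrd jkny igraf nmh oyic

Answer: ejaxw
vfs
zszyw
btevc
hufx
jueq
czzrd
jkny
igraf
nmh
oyic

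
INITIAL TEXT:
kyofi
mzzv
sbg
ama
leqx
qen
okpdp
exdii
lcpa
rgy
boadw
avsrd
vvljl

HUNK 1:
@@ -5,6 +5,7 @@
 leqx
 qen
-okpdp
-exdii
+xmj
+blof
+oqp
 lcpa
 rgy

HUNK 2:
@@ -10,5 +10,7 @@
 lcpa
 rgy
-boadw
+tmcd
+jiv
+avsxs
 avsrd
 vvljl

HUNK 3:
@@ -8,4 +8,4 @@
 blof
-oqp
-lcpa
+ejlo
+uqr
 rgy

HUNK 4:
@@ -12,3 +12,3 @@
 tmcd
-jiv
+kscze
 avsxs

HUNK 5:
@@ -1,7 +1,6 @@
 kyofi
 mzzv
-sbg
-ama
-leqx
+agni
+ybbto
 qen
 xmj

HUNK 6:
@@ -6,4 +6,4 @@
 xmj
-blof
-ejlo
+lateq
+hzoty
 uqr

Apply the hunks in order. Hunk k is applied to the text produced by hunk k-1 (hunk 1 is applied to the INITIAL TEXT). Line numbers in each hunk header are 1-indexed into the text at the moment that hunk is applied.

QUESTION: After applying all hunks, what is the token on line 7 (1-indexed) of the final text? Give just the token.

Answer: lateq

Derivation:
Hunk 1: at line 5 remove [okpdp,exdii] add [xmj,blof,oqp] -> 14 lines: kyofi mzzv sbg ama leqx qen xmj blof oqp lcpa rgy boadw avsrd vvljl
Hunk 2: at line 10 remove [boadw] add [tmcd,jiv,avsxs] -> 16 lines: kyofi mzzv sbg ama leqx qen xmj blof oqp lcpa rgy tmcd jiv avsxs avsrd vvljl
Hunk 3: at line 8 remove [oqp,lcpa] add [ejlo,uqr] -> 16 lines: kyofi mzzv sbg ama leqx qen xmj blof ejlo uqr rgy tmcd jiv avsxs avsrd vvljl
Hunk 4: at line 12 remove [jiv] add [kscze] -> 16 lines: kyofi mzzv sbg ama leqx qen xmj blof ejlo uqr rgy tmcd kscze avsxs avsrd vvljl
Hunk 5: at line 1 remove [sbg,ama,leqx] add [agni,ybbto] -> 15 lines: kyofi mzzv agni ybbto qen xmj blof ejlo uqr rgy tmcd kscze avsxs avsrd vvljl
Hunk 6: at line 6 remove [blof,ejlo] add [lateq,hzoty] -> 15 lines: kyofi mzzv agni ybbto qen xmj lateq hzoty uqr rgy tmcd kscze avsxs avsrd vvljl
Final line 7: lateq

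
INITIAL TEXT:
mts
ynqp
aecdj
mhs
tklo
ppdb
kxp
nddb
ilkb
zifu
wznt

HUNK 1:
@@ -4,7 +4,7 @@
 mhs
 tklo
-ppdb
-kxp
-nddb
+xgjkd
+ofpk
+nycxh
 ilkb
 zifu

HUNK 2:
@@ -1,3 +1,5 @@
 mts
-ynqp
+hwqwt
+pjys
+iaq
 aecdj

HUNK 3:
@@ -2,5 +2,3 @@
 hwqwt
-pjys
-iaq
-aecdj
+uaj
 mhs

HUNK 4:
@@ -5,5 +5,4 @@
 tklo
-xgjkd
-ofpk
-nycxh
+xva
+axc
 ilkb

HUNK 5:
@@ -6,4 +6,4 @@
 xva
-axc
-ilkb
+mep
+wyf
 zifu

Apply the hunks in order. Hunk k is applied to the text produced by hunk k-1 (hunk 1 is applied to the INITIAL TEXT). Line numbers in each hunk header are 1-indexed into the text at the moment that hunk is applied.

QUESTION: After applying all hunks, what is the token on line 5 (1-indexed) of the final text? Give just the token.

Hunk 1: at line 4 remove [ppdb,kxp,nddb] add [xgjkd,ofpk,nycxh] -> 11 lines: mts ynqp aecdj mhs tklo xgjkd ofpk nycxh ilkb zifu wznt
Hunk 2: at line 1 remove [ynqp] add [hwqwt,pjys,iaq] -> 13 lines: mts hwqwt pjys iaq aecdj mhs tklo xgjkd ofpk nycxh ilkb zifu wznt
Hunk 3: at line 2 remove [pjys,iaq,aecdj] add [uaj] -> 11 lines: mts hwqwt uaj mhs tklo xgjkd ofpk nycxh ilkb zifu wznt
Hunk 4: at line 5 remove [xgjkd,ofpk,nycxh] add [xva,axc] -> 10 lines: mts hwqwt uaj mhs tklo xva axc ilkb zifu wznt
Hunk 5: at line 6 remove [axc,ilkb] add [mep,wyf] -> 10 lines: mts hwqwt uaj mhs tklo xva mep wyf zifu wznt
Final line 5: tklo

Answer: tklo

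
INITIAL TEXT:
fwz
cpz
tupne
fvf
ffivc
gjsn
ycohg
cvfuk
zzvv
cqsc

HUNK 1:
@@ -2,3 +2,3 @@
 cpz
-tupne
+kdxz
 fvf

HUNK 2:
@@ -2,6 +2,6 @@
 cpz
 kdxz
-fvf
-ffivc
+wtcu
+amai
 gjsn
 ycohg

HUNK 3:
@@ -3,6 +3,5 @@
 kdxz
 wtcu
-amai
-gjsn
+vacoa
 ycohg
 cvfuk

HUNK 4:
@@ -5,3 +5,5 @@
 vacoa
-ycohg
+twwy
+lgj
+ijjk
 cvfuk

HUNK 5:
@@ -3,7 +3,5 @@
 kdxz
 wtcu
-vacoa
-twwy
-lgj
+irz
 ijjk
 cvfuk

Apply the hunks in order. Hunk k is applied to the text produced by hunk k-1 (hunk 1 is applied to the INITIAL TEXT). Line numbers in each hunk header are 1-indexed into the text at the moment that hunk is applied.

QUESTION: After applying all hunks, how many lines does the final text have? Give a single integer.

Hunk 1: at line 2 remove [tupne] add [kdxz] -> 10 lines: fwz cpz kdxz fvf ffivc gjsn ycohg cvfuk zzvv cqsc
Hunk 2: at line 2 remove [fvf,ffivc] add [wtcu,amai] -> 10 lines: fwz cpz kdxz wtcu amai gjsn ycohg cvfuk zzvv cqsc
Hunk 3: at line 3 remove [amai,gjsn] add [vacoa] -> 9 lines: fwz cpz kdxz wtcu vacoa ycohg cvfuk zzvv cqsc
Hunk 4: at line 5 remove [ycohg] add [twwy,lgj,ijjk] -> 11 lines: fwz cpz kdxz wtcu vacoa twwy lgj ijjk cvfuk zzvv cqsc
Hunk 5: at line 3 remove [vacoa,twwy,lgj] add [irz] -> 9 lines: fwz cpz kdxz wtcu irz ijjk cvfuk zzvv cqsc
Final line count: 9

Answer: 9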